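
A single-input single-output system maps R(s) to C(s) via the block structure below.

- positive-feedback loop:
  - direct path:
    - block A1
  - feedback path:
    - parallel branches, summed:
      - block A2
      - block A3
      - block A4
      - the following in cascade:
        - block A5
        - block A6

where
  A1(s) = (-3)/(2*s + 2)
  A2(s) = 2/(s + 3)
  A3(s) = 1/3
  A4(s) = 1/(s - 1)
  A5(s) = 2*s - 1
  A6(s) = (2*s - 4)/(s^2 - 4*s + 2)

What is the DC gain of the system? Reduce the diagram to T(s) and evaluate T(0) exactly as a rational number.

Reducing step by step:

(1) reduce the series chain A5, A6: (4*s^2 - 10*s + 4)/(s^2 - 4*s + 2)
(2) combine A2, A3, A4, (A5*A6) in parallel: (13*s^4 + s^3 - 126*s^2 + 136*s - 36)/(3*s^4 - 6*s^3 - 27*s^2 + 48*s - 18)
(3) reduce the feedback loop with forward A1 and return (A2+A3+A4+(A5*A6)): (-3*s^4 + 6*s^3 + 27*s^2 - 48*s + 18)/(2*s^5 + 11*s^4 - 21*s^3 - 112*s^2 + 156*s - 48)
The step-3 result is T(s). Setting s = 0: T(0) = 18/(-48) = -3/8.

Answer: -3/8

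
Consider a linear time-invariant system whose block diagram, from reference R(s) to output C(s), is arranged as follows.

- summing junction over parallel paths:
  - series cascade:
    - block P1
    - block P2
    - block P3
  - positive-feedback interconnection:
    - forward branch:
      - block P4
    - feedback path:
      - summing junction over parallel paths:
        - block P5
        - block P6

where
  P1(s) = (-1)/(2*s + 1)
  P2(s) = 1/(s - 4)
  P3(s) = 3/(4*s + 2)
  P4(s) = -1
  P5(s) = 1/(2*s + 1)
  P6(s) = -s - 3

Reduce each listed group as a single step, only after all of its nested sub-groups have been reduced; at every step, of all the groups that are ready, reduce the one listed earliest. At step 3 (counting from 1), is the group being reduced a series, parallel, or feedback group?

Step 1: multiply P1, P2, P3 (series)
Step 2: combine P5, P6 in parallel
Step 3: feedback reduction of P4, (P5+P6)
Step 4: parallel reduction of (P1*P2*P3), [P4/(1-P4*(P5+P6))]
Step 3 collapses a feedback group.

Therefore the answer is feedback.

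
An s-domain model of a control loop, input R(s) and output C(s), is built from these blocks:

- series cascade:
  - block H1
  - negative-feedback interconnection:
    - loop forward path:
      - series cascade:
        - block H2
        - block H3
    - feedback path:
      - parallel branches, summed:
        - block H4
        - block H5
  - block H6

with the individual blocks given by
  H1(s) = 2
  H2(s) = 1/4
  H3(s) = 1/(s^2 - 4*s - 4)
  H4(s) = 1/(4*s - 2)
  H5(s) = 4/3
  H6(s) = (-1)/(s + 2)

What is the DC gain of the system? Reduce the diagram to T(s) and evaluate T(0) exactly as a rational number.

Answer: 6/91

Working:
(1) combine H2, H3 in series = 1/(4*s^2 - 16*s - 16)
(2) reduce the parallel group H4, H5 = (16*s - 5)/(12*s - 6)
(3) feedback reduction of (H2*H3), (H4+H5) = (12*s - 6)/(48*s^3 - 216*s^2 - 80*s + 91)
(4) reduce the series chain H1, [(H2*H3)/(1+(H2*H3)*(H4+H5))], H6 = (12 - 24*s)/(48*s^4 - 120*s^3 - 512*s^2 - 69*s + 182)
That last expression is T(s); at s = 0 only the constant terms survive, so T(0) = 12/182 = 6/91.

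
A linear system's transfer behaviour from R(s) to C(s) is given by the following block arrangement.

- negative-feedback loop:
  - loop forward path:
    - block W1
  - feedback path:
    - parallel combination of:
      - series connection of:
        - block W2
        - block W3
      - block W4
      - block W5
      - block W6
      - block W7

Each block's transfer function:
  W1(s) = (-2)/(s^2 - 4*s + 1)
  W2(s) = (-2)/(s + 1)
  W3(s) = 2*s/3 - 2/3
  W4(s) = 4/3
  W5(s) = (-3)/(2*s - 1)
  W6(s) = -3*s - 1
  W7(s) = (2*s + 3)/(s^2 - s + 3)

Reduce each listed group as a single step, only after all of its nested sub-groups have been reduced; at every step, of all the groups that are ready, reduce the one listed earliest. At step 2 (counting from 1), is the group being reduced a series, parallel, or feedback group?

[1] series reduction of W2, W3
[2] combine (W2*W3), W4, W5, W6, W7 in parallel
[3] reduce the feedback loop with forward W1 and return ((W2*W3)+W4+W5+W6+W7)
Step 2: parallel.

Therefore the answer is parallel.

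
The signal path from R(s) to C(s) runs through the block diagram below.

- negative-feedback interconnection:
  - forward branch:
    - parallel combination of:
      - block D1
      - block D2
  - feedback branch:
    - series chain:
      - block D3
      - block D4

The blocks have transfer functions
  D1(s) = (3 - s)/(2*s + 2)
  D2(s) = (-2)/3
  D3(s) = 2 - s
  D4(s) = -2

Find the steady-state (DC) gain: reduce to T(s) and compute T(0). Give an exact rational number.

Reducing step by step:

Step 1 - sum the parallel branches D1, D2 -> (5 - 7*s)/(6*s + 6)
Step 2 - series reduction of D3, D4 -> 2*s - 4
Step 3 - collapse the loop ((D1+D2) forward, (D3*D4) return) -> (7*s - 5)/(14*s^2 - 44*s + 14)
That last expression is T(s); at s = 0 only the constant terms survive, so T(0) = -5/14.

Answer: -5/14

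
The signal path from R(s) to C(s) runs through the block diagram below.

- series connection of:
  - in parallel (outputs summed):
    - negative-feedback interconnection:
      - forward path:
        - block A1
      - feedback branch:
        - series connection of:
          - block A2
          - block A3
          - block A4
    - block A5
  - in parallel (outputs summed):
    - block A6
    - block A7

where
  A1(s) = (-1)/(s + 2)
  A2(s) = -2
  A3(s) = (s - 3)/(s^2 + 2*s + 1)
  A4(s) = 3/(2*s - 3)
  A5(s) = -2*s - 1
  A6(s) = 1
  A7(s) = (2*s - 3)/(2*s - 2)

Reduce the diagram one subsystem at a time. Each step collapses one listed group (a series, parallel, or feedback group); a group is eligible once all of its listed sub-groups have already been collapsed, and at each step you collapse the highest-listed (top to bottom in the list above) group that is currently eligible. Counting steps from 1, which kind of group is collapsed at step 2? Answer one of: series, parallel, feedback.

Reducing step by step:

Step 1. series reduction of A2, A3, A4
Step 2. collapse the loop (A1 forward, (A2*A3*A4) return)
Step 3. reduce the parallel group [A1/(1+A1*(A2*A3*A4))], A5
Step 4. add A6, A7 (parallel)
Step 5. multiply ([A1/(1+A1*(A2*A3*A4))]+A5), (A6+A7) (series)
Step 2 collapses a feedback group.

Answer: feedback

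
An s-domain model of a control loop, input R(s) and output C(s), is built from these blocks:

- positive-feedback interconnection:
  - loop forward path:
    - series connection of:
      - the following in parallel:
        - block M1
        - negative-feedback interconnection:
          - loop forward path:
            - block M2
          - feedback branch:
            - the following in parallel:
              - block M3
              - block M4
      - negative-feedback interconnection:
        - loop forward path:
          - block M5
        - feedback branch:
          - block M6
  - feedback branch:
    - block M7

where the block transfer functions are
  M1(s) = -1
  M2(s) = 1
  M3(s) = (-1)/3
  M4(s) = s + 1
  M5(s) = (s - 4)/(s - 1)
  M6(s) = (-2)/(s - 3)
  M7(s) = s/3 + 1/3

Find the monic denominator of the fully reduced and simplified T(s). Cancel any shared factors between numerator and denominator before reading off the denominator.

1. sum the parallel branches M3, M4 = s + 2/3
2. feedback reduction of M2, (M3+M4) = 3/(3*s + 5)
3. sum the parallel branches M1, [M2/(1+M2*(M3+M4))] = (-3*s - 2)/(3*s + 5)
4. apply the feedback formula to M5, M6 = (s^2 - 7*s + 12)/(s^2 - 6*s + 11)
5. combine (M1+[M2/(1+M2*(M3+M4))]), [M5/(1+M5*M6)] in series = (-3*s^3 + 19*s^2 - 22*s - 24)/(3*s^3 - 13*s^2 + 3*s + 55)
6. reduce the feedback loop with forward ((M1+[M2/(1+M2*(M3+M4))])*[M5/(1+M5*M6)]) and return M7 = (-9*s^3 + 57*s^2 - 66*s - 72)/(3*s^4 - 7*s^3 - 36*s^2 + 55*s + 189)
Step 6 gives the fully reduced T(s), with no common factor left to cancel. The denominator's leading coefficient is 3, so divide each of its coefficients by 3 to get the monic form.

Final answer: s^4 - 7*s^3/3 - 12*s^2 + 55*s/3 + 63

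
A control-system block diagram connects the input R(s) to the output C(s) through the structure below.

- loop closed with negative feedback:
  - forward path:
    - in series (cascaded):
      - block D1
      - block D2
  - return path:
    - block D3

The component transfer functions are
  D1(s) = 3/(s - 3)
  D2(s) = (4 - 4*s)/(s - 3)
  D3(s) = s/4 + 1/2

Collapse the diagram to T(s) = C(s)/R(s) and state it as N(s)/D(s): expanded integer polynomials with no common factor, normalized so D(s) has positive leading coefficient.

1. reduce the series chain D1, D2 = (12 - 12*s)/(s^2 - 6*s + 9)
2. feedback reduction of (D1*D2), D3: this yields T(s), and no further normalization is needed

Final answer: (12*s - 12)/(2*s^2 + 9*s - 15)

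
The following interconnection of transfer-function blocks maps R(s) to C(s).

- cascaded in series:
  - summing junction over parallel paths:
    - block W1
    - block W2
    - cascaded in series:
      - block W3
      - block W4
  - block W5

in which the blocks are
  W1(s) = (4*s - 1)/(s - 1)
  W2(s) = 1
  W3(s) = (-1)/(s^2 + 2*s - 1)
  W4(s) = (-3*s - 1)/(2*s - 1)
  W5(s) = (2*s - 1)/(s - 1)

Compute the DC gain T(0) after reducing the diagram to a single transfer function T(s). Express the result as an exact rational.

The answer is 3.

Reasoning:
Step 1. reduce the series chain W3, W4, giving (3*s + 1)/(2*s^3 + 3*s^2 - 4*s + 1)
Step 2. parallel reduction of W1, W2, (W3*W4), giving (10*s^4 + 11*s^3 - 23*s^2 + 11*s - 3)/(2*s^4 + s^3 - 7*s^2 + 5*s - 1)
Step 3. series reduction of (W1+W2+(W3*W4)), W5, giving (10*s^4 + 11*s^3 - 23*s^2 + 11*s - 3)/(s^4 - 4*s^2 + 4*s - 1)
DC gain: substitute s = 0 into T(s) from step 3: T(0) = -3/(-1) = 3.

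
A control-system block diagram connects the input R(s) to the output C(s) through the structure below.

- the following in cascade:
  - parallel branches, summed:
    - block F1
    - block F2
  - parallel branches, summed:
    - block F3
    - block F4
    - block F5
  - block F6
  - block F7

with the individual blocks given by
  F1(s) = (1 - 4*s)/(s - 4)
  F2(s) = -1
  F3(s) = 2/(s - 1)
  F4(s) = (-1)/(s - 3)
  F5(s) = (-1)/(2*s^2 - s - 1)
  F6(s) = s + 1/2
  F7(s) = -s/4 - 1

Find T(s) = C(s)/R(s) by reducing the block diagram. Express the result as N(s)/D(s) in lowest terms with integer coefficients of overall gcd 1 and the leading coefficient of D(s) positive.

1. combine F1, F2 in parallel -> (5 - 5*s)/(s - 4)
2. parallel reduction of F3, F4, F5 -> (2*s^2 - 10*s - 2)/(2*s^3 - 7*s^2 + 2*s + 3)
3. reduce the series chain (F1+F2), (F3+F4+F5), F6, F7, which is the overall transfer function T(s) = C(s)/R(s) in lowest terms

Therefore the answer is (5*s^3 - 5*s^2 - 105*s - 20)/(4*s^2 - 28*s + 48).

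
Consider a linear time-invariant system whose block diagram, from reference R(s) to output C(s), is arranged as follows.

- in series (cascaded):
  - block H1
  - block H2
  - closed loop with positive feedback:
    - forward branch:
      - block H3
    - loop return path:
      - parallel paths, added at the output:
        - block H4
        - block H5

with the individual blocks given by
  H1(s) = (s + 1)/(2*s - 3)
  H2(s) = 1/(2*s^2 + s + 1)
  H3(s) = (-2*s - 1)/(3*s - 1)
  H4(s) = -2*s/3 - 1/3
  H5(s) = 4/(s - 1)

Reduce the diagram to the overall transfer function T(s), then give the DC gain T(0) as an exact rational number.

Answer: -1/16

Working:
1. add H4, H5 (parallel) gives (-2*s^2 + s + 13)/(3*s - 3)
2. reduce the feedback loop with forward H3 and return (H4+H5) gives (6*s^2 - 3*s - 3)/(4*s^3 - 9*s^2 - 15*s - 16)
3. combine H1, H2, [H3/(1-H3*(H4+H5))] in series gives (6*s^3 + 3*s^2 - 6*s - 3)/(16*s^6 - 52*s^5 - 28*s^4 - 7*s^3 + 106*s^2 + 61*s + 48)
Step 3 gives the overall T(s). Then T(0) = -3/48 = -1/16.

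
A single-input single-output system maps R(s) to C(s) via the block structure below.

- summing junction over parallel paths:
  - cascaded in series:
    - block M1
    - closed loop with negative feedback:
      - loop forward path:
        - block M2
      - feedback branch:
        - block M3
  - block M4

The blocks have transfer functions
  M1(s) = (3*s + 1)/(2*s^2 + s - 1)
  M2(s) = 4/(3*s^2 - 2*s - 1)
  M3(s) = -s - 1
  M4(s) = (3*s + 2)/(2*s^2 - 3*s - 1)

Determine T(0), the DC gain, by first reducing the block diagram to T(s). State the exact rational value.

[1] close the feedback loop around M2, M3; result 4/(3*s^2 - 6*s - 5)
[2] multiply M1, [M2/(1+M2*M3)] (series); result (12*s + 4)/(6*s^4 - 9*s^3 - 19*s^2 + s + 5)
[3] combine (M1*[M2/(1+M2*M3)]), M4 in parallel; result (18*s^5 - 15*s^4 - 51*s^3 - 63*s^2 - 7*s + 6)/(12*s^6 - 36*s^5 - 17*s^4 + 68*s^3 + 26*s^2 - 16*s - 5)
The step-3 result is T(s). Setting s = 0: T(0) = 6/(-5) = -6/5.

Therefore the answer is -6/5.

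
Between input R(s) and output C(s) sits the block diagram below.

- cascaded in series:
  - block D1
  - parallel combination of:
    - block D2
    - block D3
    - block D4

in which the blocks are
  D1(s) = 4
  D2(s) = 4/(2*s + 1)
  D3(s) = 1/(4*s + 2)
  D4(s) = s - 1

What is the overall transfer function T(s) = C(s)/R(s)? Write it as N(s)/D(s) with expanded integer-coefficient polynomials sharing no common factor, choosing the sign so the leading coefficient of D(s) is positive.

Answer: (8*s^2 - 4*s + 14)/(2*s + 1)

Working:
Step 1 - sum the parallel branches D2, D3, D4 = (4*s^2 - 2*s + 7)/(4*s + 2)
Step 2 - series reduction of D1, (D2+D3+D4), which is the overall transfer function T(s) = C(s)/R(s) in lowest terms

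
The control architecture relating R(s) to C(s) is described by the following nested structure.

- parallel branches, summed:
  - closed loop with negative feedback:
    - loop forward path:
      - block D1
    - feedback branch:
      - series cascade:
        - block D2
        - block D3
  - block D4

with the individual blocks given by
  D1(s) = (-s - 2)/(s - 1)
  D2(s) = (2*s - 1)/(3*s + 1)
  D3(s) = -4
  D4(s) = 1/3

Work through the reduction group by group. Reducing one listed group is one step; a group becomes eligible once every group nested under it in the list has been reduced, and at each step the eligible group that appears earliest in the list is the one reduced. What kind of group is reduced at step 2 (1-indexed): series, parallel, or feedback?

Step 1. series reduction of D2, D3
Step 2. feedback reduction of D1, (D2*D3)
Step 3. parallel reduction of [D1/(1+D1*(D2*D3))], D4
Step 2: feedback.

Therefore the answer is feedback.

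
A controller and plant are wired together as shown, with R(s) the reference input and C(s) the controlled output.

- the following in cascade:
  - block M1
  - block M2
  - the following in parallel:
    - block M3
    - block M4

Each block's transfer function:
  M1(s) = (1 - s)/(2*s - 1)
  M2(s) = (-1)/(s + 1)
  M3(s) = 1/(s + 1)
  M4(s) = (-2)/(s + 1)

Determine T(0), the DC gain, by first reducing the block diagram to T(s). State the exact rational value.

First reduce the diagram to T(s).

Step 1. combine M3, M4 in parallel: (-1)/(s + 1)
Step 2. combine M1, M2, (M3+M4) in series: (1 - s)/(2*s^3 + 3*s^2 - 1)
That last expression is T(s); at s = 0 only the constant terms survive, so T(0) = 1/(-1) = -1.

Answer: -1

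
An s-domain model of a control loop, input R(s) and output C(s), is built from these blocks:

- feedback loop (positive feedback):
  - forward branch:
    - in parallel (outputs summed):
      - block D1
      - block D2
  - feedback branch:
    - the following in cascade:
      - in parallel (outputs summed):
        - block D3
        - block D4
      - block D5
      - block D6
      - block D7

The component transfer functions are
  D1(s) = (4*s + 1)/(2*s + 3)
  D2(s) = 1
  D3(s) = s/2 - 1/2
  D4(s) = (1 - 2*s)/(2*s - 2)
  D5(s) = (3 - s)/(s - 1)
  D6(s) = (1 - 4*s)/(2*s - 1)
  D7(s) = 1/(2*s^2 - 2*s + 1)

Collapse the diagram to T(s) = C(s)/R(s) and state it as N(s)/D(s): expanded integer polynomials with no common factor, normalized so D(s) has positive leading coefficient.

First reduce the diagram to T(s).

(1) parallel reduction of D1, D2 = (6*s + 4)/(2*s + 3)
(2) parallel reduction of D3, D4 = (s^2 - 4*s + 2)/(2*s - 2)
(3) series reduction of (D3+D4), D5, D6, D7 = (4*s^4 - 29*s^3 + 63*s^2 - 38*s + 6)/(8*s^5 - 28*s^4 + 40*s^3 - 30*s^2 + 12*s - 2)
(4) reduce the feedback loop with forward (D1+D2) and return ((D3+D4)*D5*D6*D7) - this is the overall T(s), already in the required normalized form

Answer: (24*s^6 - 68*s^5 + 64*s^4 - 10*s^3 - 24*s^2 + 18*s - 4)/(8*s^6 - 28*s^5 + 77*s^4 - 101*s^3 - 45*s^2 + 74*s - 15)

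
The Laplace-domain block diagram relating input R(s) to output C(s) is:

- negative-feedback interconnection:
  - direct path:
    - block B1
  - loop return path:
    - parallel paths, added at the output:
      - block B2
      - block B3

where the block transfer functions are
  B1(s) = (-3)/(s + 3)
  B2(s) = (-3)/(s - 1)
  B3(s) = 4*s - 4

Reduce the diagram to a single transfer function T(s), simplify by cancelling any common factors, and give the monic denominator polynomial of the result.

(1) parallel reduction of B2, B3 -> (4*s^2 - 8*s + 1)/(s - 1)
(2) reduce the feedback loop with forward B1 and return (B2+B3) -> (3*s - 3)/(11*s^2 - 26*s + 6)
No further cancellation is possible in the step-2 result, so that is T(s). Its denominator becomes monic after dividing by the leading coefficient 11.

Answer: s^2 - 26*s/11 + 6/11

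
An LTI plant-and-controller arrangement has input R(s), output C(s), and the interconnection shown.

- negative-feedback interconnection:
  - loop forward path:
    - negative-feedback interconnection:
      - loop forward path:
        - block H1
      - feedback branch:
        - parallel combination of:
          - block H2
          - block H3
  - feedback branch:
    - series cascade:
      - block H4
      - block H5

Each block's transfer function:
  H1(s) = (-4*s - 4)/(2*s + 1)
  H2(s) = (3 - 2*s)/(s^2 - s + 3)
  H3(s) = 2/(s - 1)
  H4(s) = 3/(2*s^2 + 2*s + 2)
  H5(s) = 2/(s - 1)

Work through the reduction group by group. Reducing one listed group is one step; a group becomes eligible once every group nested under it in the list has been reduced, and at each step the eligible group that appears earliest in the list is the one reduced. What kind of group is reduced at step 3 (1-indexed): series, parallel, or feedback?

Step 1 - reduce the parallel group H2, H3
Step 2 - apply the feedback formula to H1, (H2+H3)
Step 3 - series reduction of H4, H5
Step 4 - close the feedback loop around [H1/(1+H1*(H2+H3))], (H4*H5)
The group at step 3 is a series group.

Hence the answer: series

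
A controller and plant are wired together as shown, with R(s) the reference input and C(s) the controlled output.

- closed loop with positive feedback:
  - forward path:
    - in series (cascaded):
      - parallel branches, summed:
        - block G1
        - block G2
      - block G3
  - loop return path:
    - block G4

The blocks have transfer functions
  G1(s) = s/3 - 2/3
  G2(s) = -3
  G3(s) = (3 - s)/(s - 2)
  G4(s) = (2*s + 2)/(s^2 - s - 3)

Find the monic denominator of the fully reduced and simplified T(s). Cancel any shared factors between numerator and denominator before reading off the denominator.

Answer: s^3 - 7*s^2 + 7*s + 84/5

Working:
[1] parallel reduction of G1, G2 -> s/3 - 11/3
[2] combine (G1+G2), G3 in series -> (-s^2 + 14*s - 33)/(3*s - 6)
[3] close the feedback loop around ((G1+G2)*G3), G4 -> (-s^4 + 15*s^3 - 44*s^2 - 9*s + 99)/(5*s^3 - 35*s^2 + 35*s + 84)
Step 3 gives the fully reduced T(s), with no common factor left to cancel. The denominator's leading coefficient is 5, so divide each of its coefficients by 5 to get the monic form.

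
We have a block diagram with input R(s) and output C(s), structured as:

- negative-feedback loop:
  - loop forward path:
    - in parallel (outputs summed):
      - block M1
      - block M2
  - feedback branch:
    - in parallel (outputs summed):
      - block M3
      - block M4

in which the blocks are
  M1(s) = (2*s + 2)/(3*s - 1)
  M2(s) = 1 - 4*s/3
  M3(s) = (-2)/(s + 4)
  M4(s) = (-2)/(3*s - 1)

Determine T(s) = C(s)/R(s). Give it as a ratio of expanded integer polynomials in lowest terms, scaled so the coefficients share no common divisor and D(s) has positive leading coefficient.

1. combine M1, M2 in parallel -> (-12*s^2 + 19*s + 3)/(9*s - 3)
2. sum the parallel branches M3, M4 -> (-8*s - 6)/(3*s^2 + 11*s - 4)
3. reduce the feedback loop with forward (M1+M2) and return (M3+M4), which is the overall transfer function T(s) = C(s)/R(s) in lowest terms

Therefore the answer is (-36*s^4 - 75*s^3 + 266*s^2 - 43*s - 12)/(123*s^3 + 10*s^2 - 207*s - 6).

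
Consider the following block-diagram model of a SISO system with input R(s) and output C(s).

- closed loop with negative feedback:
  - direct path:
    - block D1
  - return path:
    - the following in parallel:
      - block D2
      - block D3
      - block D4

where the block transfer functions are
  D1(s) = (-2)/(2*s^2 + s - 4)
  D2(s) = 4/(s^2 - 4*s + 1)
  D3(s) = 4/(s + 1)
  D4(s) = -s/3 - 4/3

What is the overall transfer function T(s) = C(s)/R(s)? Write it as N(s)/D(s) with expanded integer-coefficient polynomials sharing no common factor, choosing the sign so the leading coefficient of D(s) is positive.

(1) combine D2, D3, D4 in parallel = (-s^4 - s^3 + 27*s^2 - 25*s + 20)/(3*s^3 - 9*s^2 - 9*s + 3)
(2) reduce the feedback loop with forward D1 and return (D2+D3+D4); the result is T(s) itself (integer coefficients, no common factor, positive leading denominator coefficient)

Therefore the answer is (-6*s^3 + 18*s^2 + 18*s - 6)/(6*s^5 - 13*s^4 - 37*s^3 - 21*s^2 + 89*s - 52).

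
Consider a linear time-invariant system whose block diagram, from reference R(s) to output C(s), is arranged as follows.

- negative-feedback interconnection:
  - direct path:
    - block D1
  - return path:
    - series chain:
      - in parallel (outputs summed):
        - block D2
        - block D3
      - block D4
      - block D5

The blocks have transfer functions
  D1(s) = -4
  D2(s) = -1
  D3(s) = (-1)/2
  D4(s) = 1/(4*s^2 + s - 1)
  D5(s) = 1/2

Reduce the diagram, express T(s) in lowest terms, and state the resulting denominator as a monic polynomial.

Answer: s^2 + s/4 + 1/2

Working:
Step 1. sum the parallel branches D2, D3 -> (-3)/2
Step 2. reduce the series chain (D2+D3), D4, D5 -> (-3)/(16*s^2 + 4*s - 4)
Step 3. reduce the feedback loop with forward D1 and return ((D2+D3)*D4*D5) -> (-16*s^2 - 4*s + 4)/(4*s^2 + s + 2)
That last expression is T(s), already simplified. Scaling its denominator by 1/4 (the reciprocal of the leading coefficient) yields the monic denominator.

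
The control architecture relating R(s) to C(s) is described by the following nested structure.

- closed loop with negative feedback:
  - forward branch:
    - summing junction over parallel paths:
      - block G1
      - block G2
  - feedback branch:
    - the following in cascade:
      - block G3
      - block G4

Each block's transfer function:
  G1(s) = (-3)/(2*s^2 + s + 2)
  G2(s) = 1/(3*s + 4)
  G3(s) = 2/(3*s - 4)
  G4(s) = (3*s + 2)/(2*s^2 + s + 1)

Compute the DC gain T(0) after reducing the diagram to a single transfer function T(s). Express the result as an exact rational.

[1] parallel reduction of G1, G2; result (2*s^2 - 8*s - 10)/(6*s^3 + 11*s^2 + 10*s + 8)
[2] cascade G3, G4; result (6*s + 4)/(6*s^3 - 5*s^2 - s - 4)
[3] collapse the loop ((G1+G2) forward, (G3*G4) return); result (12*s^5 - 58*s^4 - 22*s^3 + 50*s^2 + 42*s + 40)/(36*s^6 + 36*s^5 - s^4 - 25*s^3 - 134*s^2 - 140*s - 72)
Step 3 gives the overall T(s). Then T(0) = 40/(-72) = -5/9.

Hence the answer: -5/9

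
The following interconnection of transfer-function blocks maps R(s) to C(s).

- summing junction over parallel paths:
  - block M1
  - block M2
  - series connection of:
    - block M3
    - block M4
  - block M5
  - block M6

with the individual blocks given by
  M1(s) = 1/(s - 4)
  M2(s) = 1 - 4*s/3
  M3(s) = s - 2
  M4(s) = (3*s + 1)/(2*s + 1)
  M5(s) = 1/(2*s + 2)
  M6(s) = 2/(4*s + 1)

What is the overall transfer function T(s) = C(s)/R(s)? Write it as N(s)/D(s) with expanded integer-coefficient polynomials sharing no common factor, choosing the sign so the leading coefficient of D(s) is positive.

First reduce the diagram to T(s).

(1) reduce the series chain M3, M4 gives (3*s^2 - 5*s - 2)/(2*s + 1)
(2) add M1, M2, (M3*M4), M5, M6 (parallel); the result is T(s) itself (integer coefficients, no common factor, positive leading denominator coefficient)

Answer: (8*s^5 - 126*s^4 + 320*s^3 + 498*s^2 + 59*s - 30)/(48*s^4 - 108*s^3 - 294*s^2 - 162*s - 24)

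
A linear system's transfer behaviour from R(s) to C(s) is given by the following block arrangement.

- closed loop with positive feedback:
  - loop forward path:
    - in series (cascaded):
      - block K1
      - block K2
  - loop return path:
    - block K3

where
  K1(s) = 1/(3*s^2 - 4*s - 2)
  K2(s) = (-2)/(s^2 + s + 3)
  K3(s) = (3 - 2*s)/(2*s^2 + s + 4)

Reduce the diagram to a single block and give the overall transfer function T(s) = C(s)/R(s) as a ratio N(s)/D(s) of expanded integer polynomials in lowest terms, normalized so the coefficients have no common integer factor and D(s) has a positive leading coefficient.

1. multiply K1, K2 (series) gives (-2)/(3*s^4 - s^3 + 3*s^2 - 14*s - 6)
2. apply the feedback formula to (K1*K2), K3 - this is the overall T(s), already in the required normalized form

Therefore the answer is (-4*s^2 - 2*s - 8)/(6*s^6 + s^5 + 17*s^4 - 29*s^3 - 14*s^2 - 66*s - 18).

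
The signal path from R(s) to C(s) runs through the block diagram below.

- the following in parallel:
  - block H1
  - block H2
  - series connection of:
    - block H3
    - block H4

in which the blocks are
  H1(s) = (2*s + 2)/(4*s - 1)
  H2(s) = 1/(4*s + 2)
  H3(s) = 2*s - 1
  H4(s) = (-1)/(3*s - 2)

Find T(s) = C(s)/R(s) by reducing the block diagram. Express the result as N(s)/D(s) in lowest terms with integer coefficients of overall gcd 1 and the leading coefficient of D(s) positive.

The answer is (-8*s^3 + 40*s^2 - 15*s - 8)/(48*s^3 - 20*s^2 - 14*s + 4).

Reasoning:
Step 1. cascade H3, H4 = (1 - 2*s)/(3*s - 2)
Step 2. parallel reduction of H1, H2, (H3*H4), giving the overall T(s)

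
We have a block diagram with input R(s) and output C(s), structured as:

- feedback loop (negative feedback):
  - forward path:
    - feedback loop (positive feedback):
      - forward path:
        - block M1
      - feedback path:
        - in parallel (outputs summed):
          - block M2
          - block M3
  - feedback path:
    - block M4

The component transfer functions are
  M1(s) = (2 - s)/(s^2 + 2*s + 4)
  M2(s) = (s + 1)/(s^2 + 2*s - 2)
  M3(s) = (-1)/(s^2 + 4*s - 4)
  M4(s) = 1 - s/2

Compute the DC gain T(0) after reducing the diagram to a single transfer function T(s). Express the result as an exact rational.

(1) sum the parallel branches M2, M3, giving (s^3 + 4*s^2 - 2*s - 2)/(s^4 + 6*s^3 + 2*s^2 - 16*s + 8)
(2) feedback reduction of M1, (M2+M3), giving (-s^5 - 4*s^4 + 10*s^3 + 20*s^2 - 40*s + 16)/(s^6 + 8*s^5 + 19*s^4 + 14*s^3 - 26*s^2 - 46*s + 36)
(3) reduce the feedback loop with forward [M1/(1-M1*(M2+M3))] and return M4, giving (-2*s^5 - 8*s^4 + 20*s^3 + 40*s^2 - 80*s + 32)/(3*s^6 + 18*s^5 + 20*s^4 + 28*s^3 + 28*s^2 - 188*s + 104)
Evaluating the step-3 result (the overall T(s)) at s = 0 gives T(0) = 32/104 = 4/13.

Therefore the answer is 4/13.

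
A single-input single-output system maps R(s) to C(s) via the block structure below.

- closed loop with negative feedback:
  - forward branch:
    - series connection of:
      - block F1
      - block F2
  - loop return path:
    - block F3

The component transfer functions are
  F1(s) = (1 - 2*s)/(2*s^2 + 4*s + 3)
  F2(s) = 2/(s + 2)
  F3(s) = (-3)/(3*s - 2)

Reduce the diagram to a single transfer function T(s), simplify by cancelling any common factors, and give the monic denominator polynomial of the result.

Step 1: combine F1, F2 in series; result (2 - 4*s)/(2*s^3 + 8*s^2 + 11*s + 6)
Step 2: feedback reduction of (F1*F2), F3; result (-12*s^2 + 14*s - 4)/(6*s^4 + 20*s^3 + 17*s^2 + 8*s - 18)
That last expression is T(s), already simplified. Scaling its denominator by 1/6 (the reciprocal of the leading coefficient) yields the monic denominator.

Answer: s^4 + 10*s^3/3 + 17*s^2/6 + 4*s/3 - 3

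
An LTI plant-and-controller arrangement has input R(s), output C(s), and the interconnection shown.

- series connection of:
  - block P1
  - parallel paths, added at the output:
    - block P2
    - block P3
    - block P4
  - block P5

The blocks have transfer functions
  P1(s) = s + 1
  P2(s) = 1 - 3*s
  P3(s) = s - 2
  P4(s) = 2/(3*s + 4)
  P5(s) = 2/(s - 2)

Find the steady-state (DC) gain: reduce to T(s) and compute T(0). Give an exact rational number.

[1] add P2, P3, P4 (parallel) gives (-6*s^2 - 11*s - 2)/(3*s + 4)
[2] combine P1, (P2+P3+P4), P5 in series gives (-12*s^3 - 34*s^2 - 26*s - 4)/(3*s^2 - 2*s - 8)
DC gain: substitute s = 0 into T(s) from step 2: T(0) = -4/(-8) = 1/2.

Therefore the answer is 1/2.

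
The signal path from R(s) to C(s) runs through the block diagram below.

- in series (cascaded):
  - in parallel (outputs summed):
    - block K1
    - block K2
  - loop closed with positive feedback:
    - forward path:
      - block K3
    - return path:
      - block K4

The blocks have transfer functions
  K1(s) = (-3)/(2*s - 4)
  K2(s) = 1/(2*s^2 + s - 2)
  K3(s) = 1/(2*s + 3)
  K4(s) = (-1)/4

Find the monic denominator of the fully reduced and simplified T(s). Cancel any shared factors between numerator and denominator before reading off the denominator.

The answer is s^4 + s^3/8 - 71*s^2/16 - 5*s/4 + 13/4.

Reasoning:
1. sum the parallel branches K1, K2, giving (-6*s^2 - s + 2)/(4*s^3 - 6*s^2 - 8*s + 8)
2. reduce the feedback loop with forward K3 and return K4, giving 4/(8*s + 13)
3. series reduction of (K1+K2), [K3/(1-K3*K4)], giving (-12*s^2 - 2*s + 4)/(16*s^4 + 2*s^3 - 71*s^2 - 20*s + 52)
Step 3 gives the fully reduced T(s), with no common factor left to cancel. The denominator's leading coefficient is 16, so divide each of its coefficients by 16 to get the monic form.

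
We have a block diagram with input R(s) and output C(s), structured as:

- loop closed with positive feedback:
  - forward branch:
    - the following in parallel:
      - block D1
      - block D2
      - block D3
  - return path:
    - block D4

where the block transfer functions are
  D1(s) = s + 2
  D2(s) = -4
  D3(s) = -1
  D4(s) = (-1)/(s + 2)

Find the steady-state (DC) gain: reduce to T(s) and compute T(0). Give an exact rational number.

(1) add D1, D2, D3 (parallel): s - 3
(2) apply the feedback formula to (D1+D2+D3), D4: (s^2 - s - 6)/(2*s - 1)
Evaluating the step-2 result (the overall T(s)) at s = 0 gives T(0) = -6/(-1) = 6.

Answer: 6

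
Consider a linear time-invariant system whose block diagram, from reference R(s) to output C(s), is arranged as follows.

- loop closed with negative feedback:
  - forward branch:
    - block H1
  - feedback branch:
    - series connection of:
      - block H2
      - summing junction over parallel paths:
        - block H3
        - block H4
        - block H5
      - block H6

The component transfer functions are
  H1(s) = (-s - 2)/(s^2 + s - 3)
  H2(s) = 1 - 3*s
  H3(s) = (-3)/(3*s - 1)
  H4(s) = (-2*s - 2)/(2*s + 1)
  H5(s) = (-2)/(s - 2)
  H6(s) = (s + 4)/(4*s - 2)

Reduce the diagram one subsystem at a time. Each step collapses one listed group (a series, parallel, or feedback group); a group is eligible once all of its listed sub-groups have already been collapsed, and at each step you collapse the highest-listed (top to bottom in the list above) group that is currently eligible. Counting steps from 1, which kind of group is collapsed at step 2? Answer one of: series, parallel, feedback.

The answer is series.

Reasoning:
Step 1: sum the parallel branches H3, H4, H5
Step 2: series reduction of H2, (H3+H4+H5), H6
Step 3: close the feedback loop around H1, (H2*(H3+H4+H5)*H6)
The group at step 2 is a series group.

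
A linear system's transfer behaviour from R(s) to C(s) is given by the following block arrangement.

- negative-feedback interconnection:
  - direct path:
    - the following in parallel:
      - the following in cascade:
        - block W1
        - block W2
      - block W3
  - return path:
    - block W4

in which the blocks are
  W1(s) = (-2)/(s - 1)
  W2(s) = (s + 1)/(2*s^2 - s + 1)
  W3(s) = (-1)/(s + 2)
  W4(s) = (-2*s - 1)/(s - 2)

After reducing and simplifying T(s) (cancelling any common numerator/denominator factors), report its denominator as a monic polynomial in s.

(1) series reduction of W1, W2, giving (-2*s - 2)/(2*s^3 - 3*s^2 + 2*s - 1)
(2) reduce the parallel group (W1*W2), W3, giving (-2*s^3 + s^2 - 8*s - 3)/(2*s^4 + s^3 - 4*s^2 + 3*s - 2)
(3) reduce the feedback loop with forward ((W1*W2)+W3) and return W4, giving (-2*s^4 + 5*s^3 - 10*s^2 + 13*s + 6)/(2*s^5 + s^4 - 6*s^3 + 26*s^2 + 6*s + 7)
The result of step 3 is T(s) in lowest terms. Its denominator has leading coefficient 2; dividing the denominator through by 2 makes it monic.

Hence the answer: s^5 + s^4/2 - 3*s^3 + 13*s^2 + 3*s + 7/2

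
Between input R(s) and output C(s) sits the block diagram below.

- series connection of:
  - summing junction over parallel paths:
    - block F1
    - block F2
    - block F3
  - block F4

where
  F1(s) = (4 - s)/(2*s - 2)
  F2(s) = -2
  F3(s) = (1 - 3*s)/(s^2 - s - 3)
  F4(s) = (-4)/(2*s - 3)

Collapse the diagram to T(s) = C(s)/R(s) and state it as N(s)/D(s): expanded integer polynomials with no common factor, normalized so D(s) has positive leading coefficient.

Step 1 - combine F1, F2, F3 in parallel = (-5*s^3 + 7*s^2 + 15*s - 26)/(2*s^3 - 4*s^2 - 4*s + 6)
Step 2 - reduce the series chain (F1+F2+F3), F4; the result is T(s) itself (integer coefficients, no common factor, positive leading denominator coefficient)

Final answer: (10*s^3 - 14*s^2 - 30*s + 52)/(2*s^4 - 7*s^3 + 2*s^2 + 12*s - 9)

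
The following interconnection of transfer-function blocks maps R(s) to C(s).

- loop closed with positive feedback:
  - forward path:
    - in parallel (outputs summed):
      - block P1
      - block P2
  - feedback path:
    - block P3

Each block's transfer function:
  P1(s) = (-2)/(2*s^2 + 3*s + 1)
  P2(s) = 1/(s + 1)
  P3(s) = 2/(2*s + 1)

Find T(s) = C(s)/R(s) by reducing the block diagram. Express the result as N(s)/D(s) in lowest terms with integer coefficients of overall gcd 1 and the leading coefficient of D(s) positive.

Answer: (4*s^2 - 1)/(4*s^3 + 8*s^2 + s + 3)

Working:
Step 1 - reduce the parallel group P1, P2: (2*s - 1)/(2*s^2 + 3*s + 1)
Step 2 - reduce the feedback loop with forward (P1+P2) and return P3, giving the overall T(s)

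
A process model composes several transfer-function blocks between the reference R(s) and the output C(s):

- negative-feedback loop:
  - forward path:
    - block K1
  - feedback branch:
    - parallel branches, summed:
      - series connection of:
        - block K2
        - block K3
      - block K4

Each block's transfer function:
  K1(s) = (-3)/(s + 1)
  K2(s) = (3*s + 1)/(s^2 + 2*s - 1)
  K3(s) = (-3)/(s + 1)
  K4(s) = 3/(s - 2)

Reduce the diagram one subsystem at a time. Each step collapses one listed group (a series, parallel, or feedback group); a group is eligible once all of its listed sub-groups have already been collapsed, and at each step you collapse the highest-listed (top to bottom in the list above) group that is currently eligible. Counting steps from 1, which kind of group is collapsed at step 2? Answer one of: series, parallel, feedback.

(1) combine K2, K3 in series
(2) add (K2*K3), K4 (parallel)
(3) apply the feedback formula to K1, ((K2*K3)+K4)
Step 2: parallel.

Final answer: parallel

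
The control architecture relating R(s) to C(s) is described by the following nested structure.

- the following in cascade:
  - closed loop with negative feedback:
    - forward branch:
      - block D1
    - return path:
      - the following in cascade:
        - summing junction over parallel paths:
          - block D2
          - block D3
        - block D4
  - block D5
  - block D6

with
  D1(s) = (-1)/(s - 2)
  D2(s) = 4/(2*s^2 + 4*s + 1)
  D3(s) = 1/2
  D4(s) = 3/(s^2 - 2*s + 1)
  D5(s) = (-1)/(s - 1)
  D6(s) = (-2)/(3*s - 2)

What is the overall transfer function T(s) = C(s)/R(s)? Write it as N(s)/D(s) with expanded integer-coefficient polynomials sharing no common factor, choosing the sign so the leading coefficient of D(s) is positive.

Reducing step by step:

1. sum the parallel branches D2, D3 = (2*s^2 + 4*s + 9)/(4*s^2 + 8*s + 2)
2. reduce the series chain (D2+D3), D4 = (6*s^2 + 12*s + 27)/(4*s^4 - 10*s^2 + 4*s + 2)
3. close the feedback loop around D1, ((D2+D3)*D4) = (-4*s^4 + 10*s^2 - 4*s - 2)/(4*s^5 - 8*s^4 - 10*s^3 + 18*s^2 - 18*s - 31)
4. series reduction of [D1/(1+D1*((D2+D3)*D4))], D5, D6, which is the overall transfer function T(s) = C(s)/R(s) in lowest terms

Answer: (-8*s^3 - 8*s^2 + 12*s + 4)/(12*s^6 - 32*s^5 - 14*s^4 + 74*s^3 - 90*s^2 - 57*s + 62)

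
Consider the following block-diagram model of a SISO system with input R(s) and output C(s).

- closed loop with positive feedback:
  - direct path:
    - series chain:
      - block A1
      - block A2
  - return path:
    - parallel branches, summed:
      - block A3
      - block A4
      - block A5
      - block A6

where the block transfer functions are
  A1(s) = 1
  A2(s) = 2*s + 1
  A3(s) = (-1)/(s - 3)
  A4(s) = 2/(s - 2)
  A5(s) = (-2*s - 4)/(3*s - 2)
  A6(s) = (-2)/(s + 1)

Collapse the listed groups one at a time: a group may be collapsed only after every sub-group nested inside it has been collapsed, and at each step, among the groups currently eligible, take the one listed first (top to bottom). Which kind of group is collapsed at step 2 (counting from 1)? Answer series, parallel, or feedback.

Reducing step by step:

(1) reduce the series chain A1, A2
(2) add A3, A4, A5, A6 (parallel)
(3) reduce the feedback loop with forward (A1*A2) and return (A3+A4+A5+A6)
At step 2 the group reduced is parallel.

Answer: parallel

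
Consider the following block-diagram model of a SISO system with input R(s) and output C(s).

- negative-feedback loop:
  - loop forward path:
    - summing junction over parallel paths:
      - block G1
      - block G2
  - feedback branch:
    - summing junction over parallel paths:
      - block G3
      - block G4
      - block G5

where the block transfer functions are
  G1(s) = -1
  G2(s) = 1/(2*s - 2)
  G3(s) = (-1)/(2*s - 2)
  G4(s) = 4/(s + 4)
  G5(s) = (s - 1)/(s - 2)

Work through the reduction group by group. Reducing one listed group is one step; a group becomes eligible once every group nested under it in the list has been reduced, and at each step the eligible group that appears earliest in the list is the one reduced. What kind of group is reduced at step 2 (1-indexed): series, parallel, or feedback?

Step 1. combine G1, G2 in parallel
Step 2. reduce the parallel group G3, G4, G5
Step 3. feedback reduction of (G1+G2), (G3+G4+G5)
The group at step 2 is a parallel group.

Final answer: parallel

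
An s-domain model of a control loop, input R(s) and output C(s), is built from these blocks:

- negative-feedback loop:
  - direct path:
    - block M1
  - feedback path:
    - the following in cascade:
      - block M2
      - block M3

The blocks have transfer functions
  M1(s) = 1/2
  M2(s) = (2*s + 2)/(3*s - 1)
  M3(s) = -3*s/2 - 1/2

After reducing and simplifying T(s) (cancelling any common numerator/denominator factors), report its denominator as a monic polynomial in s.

The answer is s^2 - 2*s/3 + 1.

Reasoning:
1. cascade M2, M3, giving (-3*s^2 - 4*s - 1)/(3*s - 1)
2. apply the feedback formula to M1, (M2*M3), giving (1 - 3*s)/(3*s^2 - 2*s + 3)
That last expression is T(s), already simplified. Scaling its denominator by 1/3 (the reciprocal of the leading coefficient) yields the monic denominator.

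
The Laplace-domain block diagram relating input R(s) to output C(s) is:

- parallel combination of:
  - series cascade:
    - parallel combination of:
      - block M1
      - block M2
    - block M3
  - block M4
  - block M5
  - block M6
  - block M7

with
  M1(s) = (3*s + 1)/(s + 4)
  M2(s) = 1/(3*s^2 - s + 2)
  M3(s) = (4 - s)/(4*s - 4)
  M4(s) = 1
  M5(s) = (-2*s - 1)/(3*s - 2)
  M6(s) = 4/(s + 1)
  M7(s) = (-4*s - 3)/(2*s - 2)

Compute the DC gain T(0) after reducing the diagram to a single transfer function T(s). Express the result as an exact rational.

Answer: 25/4

Working:
Step 1 - sum the parallel branches M1, M2, giving (9*s^3 + 6*s + 6)/(3*s^3 + 11*s^2 - 2*s + 8)
Step 2 - multiply (M1+M2), M3 (series), giving (-9*s^4 + 36*s^3 - 6*s^2 + 18*s + 24)/(12*s^4 + 32*s^3 - 52*s^2 + 40*s - 32)
Step 3 - sum the parallel branches ((M1+M2)*M3), M4, M5, M6, M7, giving (-87*s^6 - 91*s^5 - 36*s^4 - 850*s^3 + 946*s^2 - 716*s + 400)/(36*s^6 + 108*s^5 - 148*s^4 + 4*s^3 + 48*s^2 - 112*s + 64)
That last expression is T(s); at s = 0 only the constant terms survive, so T(0) = 400/64 = 25/4.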